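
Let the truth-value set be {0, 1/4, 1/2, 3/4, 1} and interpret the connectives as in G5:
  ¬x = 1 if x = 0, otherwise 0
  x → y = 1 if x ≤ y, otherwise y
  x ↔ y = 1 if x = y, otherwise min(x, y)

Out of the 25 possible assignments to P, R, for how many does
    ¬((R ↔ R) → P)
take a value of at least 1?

value 1: 5 assignments (counts)
value 0: 20 assignments
So 5 of the 25 assignments meet the threshold.

5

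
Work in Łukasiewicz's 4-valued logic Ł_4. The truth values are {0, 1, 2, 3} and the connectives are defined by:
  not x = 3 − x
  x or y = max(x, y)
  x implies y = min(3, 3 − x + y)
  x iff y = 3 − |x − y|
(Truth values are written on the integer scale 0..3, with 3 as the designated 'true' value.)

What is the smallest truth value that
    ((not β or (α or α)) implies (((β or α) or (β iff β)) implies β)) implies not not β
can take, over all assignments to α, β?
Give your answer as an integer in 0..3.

2

Take α = 0, β = 1:
not β = not 1 = 2
α or α = 0 or 0 = 0
not β or (α or α) = 2 or 0 = 2
β or α = 1 or 0 = 1
β iff β = 1 iff 1 = 3
(β or α) or (β iff β) = 1 or 3 = 3
((β or α) or (β iff β)) implies β = 3 implies 1 = 1
(not β or (α or α)) implies (((β or α) or (β iff β)) implies β) = 2 implies 1 = 2
not β = not 1 = 2
not not β = not 2 = 1
((not β or (α or α)) implies (((β or α) or (β iff β)) implies β)) implies not not β = 2 implies 1 = 2
No assignment yields a value below 2, so this is the minimum.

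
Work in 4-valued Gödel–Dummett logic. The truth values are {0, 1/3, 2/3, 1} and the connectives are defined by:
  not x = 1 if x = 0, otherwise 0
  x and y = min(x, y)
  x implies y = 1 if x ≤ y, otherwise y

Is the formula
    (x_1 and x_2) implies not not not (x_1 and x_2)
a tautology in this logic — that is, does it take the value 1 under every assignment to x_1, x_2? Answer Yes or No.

Counterexample: take x_1 = 1/3, x_2 = 1/3.
x_1 and x_2 = 1/3 and 1/3 = 1/3
x_1 and x_2 = 1/3 and 1/3 = 1/3
not (x_1 and x_2) = not 1/3 = 0
not not (x_1 and x_2) = not 0 = 1
not not not (x_1 and x_2) = not 1 = 0
(x_1 and x_2) implies not not not (x_1 and x_2) = 1/3 implies 0 = 0
This gives 0 ≠ 1.

No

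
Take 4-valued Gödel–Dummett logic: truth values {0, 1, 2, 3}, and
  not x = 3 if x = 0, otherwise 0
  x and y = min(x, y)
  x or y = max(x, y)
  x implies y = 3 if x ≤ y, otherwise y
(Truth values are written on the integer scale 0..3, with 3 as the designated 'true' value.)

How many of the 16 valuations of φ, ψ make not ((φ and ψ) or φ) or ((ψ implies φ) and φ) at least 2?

φ = 0, ψ = 0 ↦ 3  ≥
φ = 0, ψ = 1 ↦ 3  ≥
φ = 0, ψ = 2 ↦ 3  ≥
φ = 0, ψ = 3 ↦ 3  ≥
φ = 1, ψ = 0 ↦ 1  <
φ = 1, ψ = 1 ↦ 1  <
φ = 1, ψ = 2 ↦ 1  <
φ = 1, ψ = 3 ↦ 1  <
φ = 2, ψ = 0 ↦ 2  ≥
φ = 2, ψ = 1 ↦ 2  ≥
φ = 2, ψ = 2 ↦ 2  ≥
φ = 2, ψ = 3 ↦ 2  ≥
φ = 3, ψ = 0 ↦ 3  ≥
φ = 3, ψ = 1 ↦ 3  ≥
φ = 3, ψ = 2 ↦ 3  ≥
φ = 3, ψ = 3 ↦ 3  ≥
So 12 of the 16 assignments meet the threshold.

12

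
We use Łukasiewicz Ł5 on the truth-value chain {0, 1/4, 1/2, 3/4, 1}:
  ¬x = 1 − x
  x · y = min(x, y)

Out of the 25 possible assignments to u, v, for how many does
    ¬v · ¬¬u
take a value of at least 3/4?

value 1: 1 assignment (counts)
value 3/4: 3 assignments (counts)
value 1/2: 5 assignments
value 1/4: 7 assignments
value 0: 9 assignments
So 4 of the 25 assignments meet the threshold.

4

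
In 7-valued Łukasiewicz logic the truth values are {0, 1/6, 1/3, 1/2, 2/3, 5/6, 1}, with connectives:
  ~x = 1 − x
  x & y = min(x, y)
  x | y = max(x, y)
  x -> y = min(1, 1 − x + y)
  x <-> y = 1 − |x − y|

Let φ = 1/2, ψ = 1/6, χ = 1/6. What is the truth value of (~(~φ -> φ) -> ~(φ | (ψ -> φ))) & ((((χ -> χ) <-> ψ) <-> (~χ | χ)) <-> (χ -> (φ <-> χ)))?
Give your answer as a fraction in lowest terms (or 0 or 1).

1/3

~φ = ~1/2 = 1/2
~φ -> φ = 1/2 -> 1/2 = 1
~(~φ -> φ) = ~1 = 0
ψ -> φ = 1/6 -> 1/2 = 1
φ | (ψ -> φ) = 1/2 | 1 = 1
~(φ | (ψ -> φ)) = ~1 = 0
~(~φ -> φ) -> ~(φ | (ψ -> φ)) = 0 -> 0 = 1
χ -> χ = 1/6 -> 1/6 = 1
(χ -> χ) <-> ψ = 1 <-> 1/6 = 1/6
~χ = ~1/6 = 5/6
~χ | χ = 5/6 | 1/6 = 5/6
((χ -> χ) <-> ψ) <-> (~χ | χ) = 1/6 <-> 5/6 = 1/3
φ <-> χ = 1/2 <-> 1/6 = 2/3
χ -> (φ <-> χ) = 1/6 -> 2/3 = 1
(((χ -> χ) <-> ψ) <-> (~χ | χ)) <-> (χ -> (φ <-> χ)) = 1/3 <-> 1 = 1/3
(~(~φ -> φ) -> ~(φ | (ψ -> φ))) & ((((χ -> χ) <-> ψ) <-> (~χ | χ)) <-> (χ -> (φ <-> χ))) = 1 & 1/3 = 1/3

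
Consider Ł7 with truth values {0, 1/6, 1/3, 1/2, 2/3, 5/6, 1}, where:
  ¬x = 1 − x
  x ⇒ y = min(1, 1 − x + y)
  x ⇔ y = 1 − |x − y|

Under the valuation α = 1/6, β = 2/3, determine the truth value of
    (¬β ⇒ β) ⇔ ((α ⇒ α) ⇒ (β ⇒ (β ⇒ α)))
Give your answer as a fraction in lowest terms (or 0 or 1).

¬β = ¬2/3 = 1/3
¬β ⇒ β = 1/3 ⇒ 2/3 = 1
α ⇒ α = 1/6 ⇒ 1/6 = 1
β ⇒ α = 2/3 ⇒ 1/6 = 1/2
β ⇒ (β ⇒ α) = 2/3 ⇒ 1/2 = 5/6
(α ⇒ α) ⇒ (β ⇒ (β ⇒ α)) = 1 ⇒ 5/6 = 5/6
(¬β ⇒ β) ⇔ ((α ⇒ α) ⇒ (β ⇒ (β ⇒ α))) = 1 ⇔ 5/6 = 5/6

5/6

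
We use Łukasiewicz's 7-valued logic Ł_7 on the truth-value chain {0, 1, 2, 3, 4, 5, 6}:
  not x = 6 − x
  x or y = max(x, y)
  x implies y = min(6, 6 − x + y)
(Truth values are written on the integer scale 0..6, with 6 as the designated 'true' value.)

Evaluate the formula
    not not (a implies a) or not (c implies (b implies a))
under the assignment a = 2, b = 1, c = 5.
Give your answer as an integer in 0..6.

6

a implies a = 2 implies 2 = 6
not (a implies a) = not 6 = 0
not not (a implies a) = not 0 = 6
b implies a = 1 implies 2 = 6
c implies (b implies a) = 5 implies 6 = 6
not (c implies (b implies a)) = not 6 = 0
not not (a implies a) or not (c implies (b implies a)) = 6 or 0 = 6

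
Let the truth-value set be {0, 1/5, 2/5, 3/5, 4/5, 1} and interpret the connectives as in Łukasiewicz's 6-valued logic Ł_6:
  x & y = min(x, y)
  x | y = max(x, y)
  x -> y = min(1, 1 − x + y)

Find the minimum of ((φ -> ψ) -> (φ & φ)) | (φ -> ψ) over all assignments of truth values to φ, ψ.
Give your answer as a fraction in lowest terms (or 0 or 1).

Take φ = 1/5, ψ = 0:
φ -> ψ = 1/5 -> 0 = 4/5
φ & φ = 1/5 & 1/5 = 1/5
(φ -> ψ) -> (φ & φ) = 4/5 -> 1/5 = 2/5
φ -> ψ = 1/5 -> 0 = 4/5
((φ -> ψ) -> (φ & φ)) | (φ -> ψ) = 2/5 | 4/5 = 4/5
No assignment yields a value below 4/5, so this is the minimum.

4/5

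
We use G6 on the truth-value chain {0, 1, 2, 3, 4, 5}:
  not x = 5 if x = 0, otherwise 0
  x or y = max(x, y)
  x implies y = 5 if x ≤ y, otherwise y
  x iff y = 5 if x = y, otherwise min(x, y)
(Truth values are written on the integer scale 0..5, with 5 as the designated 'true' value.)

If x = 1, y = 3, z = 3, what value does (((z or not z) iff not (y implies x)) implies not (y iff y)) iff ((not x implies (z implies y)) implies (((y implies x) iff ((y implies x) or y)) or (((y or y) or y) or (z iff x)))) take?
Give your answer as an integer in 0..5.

3

not z = not 3 = 0
z or not z = 3 or 0 = 3
y implies x = 3 implies 1 = 1
not (y implies x) = not 1 = 0
(z or not z) iff not (y implies x) = 3 iff 0 = 0
y iff y = 3 iff 3 = 5
not (y iff y) = not 5 = 0
((z or not z) iff not (y implies x)) implies not (y iff y) = 0 implies 0 = 5
not x = not 1 = 0
z implies y = 3 implies 3 = 5
not x implies (z implies y) = 0 implies 5 = 5
y implies x = 3 implies 1 = 1
y implies x = 3 implies 1 = 1
(y implies x) or y = 1 or 3 = 3
(y implies x) iff ((y implies x) or y) = 1 iff 3 = 1
y or y = 3 or 3 = 3
(y or y) or y = 3 or 3 = 3
z iff x = 3 iff 1 = 1
((y or y) or y) or (z iff x) = 3 or 1 = 3
((y implies x) iff ((y implies x) or y)) or (((y or y) or y) or (z iff x)) = 1 or 3 = 3
(not x implies (z implies y)) implies (((y implies x) iff ((y implies x) or y)) or (((y or y) or y) or (z iff x))) = 5 implies 3 = 3
(((z or not z) iff not (y implies x)) implies not (y iff y)) iff ((not x implies (z implies y)) implies (((y implies x) iff ((y implies x) or y)) or (((y or y) or y) or (z iff x)))) = 5 iff 3 = 3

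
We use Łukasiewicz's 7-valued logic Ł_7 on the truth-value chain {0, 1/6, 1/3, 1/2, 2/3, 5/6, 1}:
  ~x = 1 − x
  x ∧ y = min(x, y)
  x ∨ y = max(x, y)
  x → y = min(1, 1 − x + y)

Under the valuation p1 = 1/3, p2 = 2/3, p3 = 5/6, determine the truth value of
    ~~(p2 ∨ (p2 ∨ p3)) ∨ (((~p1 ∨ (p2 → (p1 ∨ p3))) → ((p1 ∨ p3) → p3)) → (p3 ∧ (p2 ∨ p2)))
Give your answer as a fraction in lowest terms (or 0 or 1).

p2 ∨ p3 = 2/3 ∨ 5/6 = 5/6
p2 ∨ (p2 ∨ p3) = 2/3 ∨ 5/6 = 5/6
~(p2 ∨ (p2 ∨ p3)) = ~5/6 = 1/6
~~(p2 ∨ (p2 ∨ p3)) = ~1/6 = 5/6
~p1 = ~1/3 = 2/3
p1 ∨ p3 = 1/3 ∨ 5/6 = 5/6
p2 → (p1 ∨ p3) = 2/3 → 5/6 = 1
~p1 ∨ (p2 → (p1 ∨ p3)) = 2/3 ∨ 1 = 1
p1 ∨ p3 = 1/3 ∨ 5/6 = 5/6
(p1 ∨ p3) → p3 = 5/6 → 5/6 = 1
(~p1 ∨ (p2 → (p1 ∨ p3))) → ((p1 ∨ p3) → p3) = 1 → 1 = 1
p2 ∨ p2 = 2/3 ∨ 2/3 = 2/3
p3 ∧ (p2 ∨ p2) = 5/6 ∧ 2/3 = 2/3
((~p1 ∨ (p2 → (p1 ∨ p3))) → ((p1 ∨ p3) → p3)) → (p3 ∧ (p2 ∨ p2)) = 1 → 2/3 = 2/3
~~(p2 ∨ (p2 ∨ p3)) ∨ (((~p1 ∨ (p2 → (p1 ∨ p3))) → ((p1 ∨ p3) → p3)) → (p3 ∧ (p2 ∨ p2))) = 5/6 ∨ 2/3 = 5/6

5/6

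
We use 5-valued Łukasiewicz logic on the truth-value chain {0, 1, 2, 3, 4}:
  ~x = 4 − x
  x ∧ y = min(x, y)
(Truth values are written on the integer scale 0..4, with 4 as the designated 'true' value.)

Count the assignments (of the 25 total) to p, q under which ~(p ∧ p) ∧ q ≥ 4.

1

value 4: 1 assignment (counts)
value 3: 3 assignments
value 2: 5 assignments
value 1: 7 assignments
value 0: 9 assignments
So 1 of the 25 assignments meets the threshold.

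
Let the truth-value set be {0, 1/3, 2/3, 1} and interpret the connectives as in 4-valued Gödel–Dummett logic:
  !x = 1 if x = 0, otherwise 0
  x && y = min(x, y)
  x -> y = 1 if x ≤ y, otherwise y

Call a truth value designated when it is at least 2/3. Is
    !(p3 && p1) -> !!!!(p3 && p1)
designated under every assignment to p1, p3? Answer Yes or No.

Counterexample: take p1 = 0, p3 = 0.
p3 && p1 = 0 && 0 = 0
!(p3 && p1) = !0 = 1
p3 && p1 = 0 && 0 = 0
!(p3 && p1) = !0 = 1
!!(p3 && p1) = !1 = 0
!!!(p3 && p1) = !0 = 1
!!!!(p3 && p1) = !1 = 0
!(p3 && p1) -> !!!!(p3 && p1) = 1 -> 0 = 0
This gives 0, which is below 2/3.

No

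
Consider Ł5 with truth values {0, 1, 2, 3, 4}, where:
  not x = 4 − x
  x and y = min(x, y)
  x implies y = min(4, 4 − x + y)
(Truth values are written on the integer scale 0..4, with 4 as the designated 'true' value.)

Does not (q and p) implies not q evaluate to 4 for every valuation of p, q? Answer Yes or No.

No

Counterexample: take p = 0, q = 1.
q and p = 1 and 0 = 0
not (q and p) = not 0 = 4
not q = not 1 = 3
not (q and p) implies not q = 4 implies 3 = 3
This gives 3 ≠ 4.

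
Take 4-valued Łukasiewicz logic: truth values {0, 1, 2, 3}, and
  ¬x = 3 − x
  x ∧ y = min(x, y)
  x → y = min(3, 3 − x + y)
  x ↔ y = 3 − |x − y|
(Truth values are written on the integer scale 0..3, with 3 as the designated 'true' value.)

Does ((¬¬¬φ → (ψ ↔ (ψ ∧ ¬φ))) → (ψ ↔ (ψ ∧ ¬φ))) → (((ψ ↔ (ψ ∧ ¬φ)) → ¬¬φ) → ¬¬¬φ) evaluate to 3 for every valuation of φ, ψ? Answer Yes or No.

Counterexample: take φ = 2, ψ = 0.
¬φ = ¬2 = 1
¬¬φ = ¬1 = 2
¬¬¬φ = ¬2 = 1
¬φ = ¬2 = 1
ψ ∧ ¬φ = 0 ∧ 1 = 0
ψ ↔ (ψ ∧ ¬φ) = 0 ↔ 0 = 3
¬¬¬φ → (ψ ↔ (ψ ∧ ¬φ)) = 1 → 3 = 3
¬φ = ¬2 = 1
ψ ∧ ¬φ = 0 ∧ 1 = 0
ψ ↔ (ψ ∧ ¬φ) = 0 ↔ 0 = 3
(¬¬¬φ → (ψ ↔ (ψ ∧ ¬φ))) → (ψ ↔ (ψ ∧ ¬φ)) = 3 → 3 = 3
¬φ = ¬2 = 1
ψ ∧ ¬φ = 0 ∧ 1 = 0
ψ ↔ (ψ ∧ ¬φ) = 0 ↔ 0 = 3
¬φ = ¬2 = 1
¬¬φ = ¬1 = 2
(ψ ↔ (ψ ∧ ¬φ)) → ¬¬φ = 3 → 2 = 2
¬φ = ¬2 = 1
¬¬φ = ¬1 = 2
¬¬¬φ = ¬2 = 1
((ψ ↔ (ψ ∧ ¬φ)) → ¬¬φ) → ¬¬¬φ = 2 → 1 = 2
((¬¬¬φ → (ψ ↔ (ψ ∧ ¬φ))) → (ψ ↔ (ψ ∧ ¬φ))) → (((ψ ↔ (ψ ∧ ¬φ)) → ¬¬φ) → ¬¬¬φ) = 3 → 2 = 2
This gives 2 ≠ 3.

No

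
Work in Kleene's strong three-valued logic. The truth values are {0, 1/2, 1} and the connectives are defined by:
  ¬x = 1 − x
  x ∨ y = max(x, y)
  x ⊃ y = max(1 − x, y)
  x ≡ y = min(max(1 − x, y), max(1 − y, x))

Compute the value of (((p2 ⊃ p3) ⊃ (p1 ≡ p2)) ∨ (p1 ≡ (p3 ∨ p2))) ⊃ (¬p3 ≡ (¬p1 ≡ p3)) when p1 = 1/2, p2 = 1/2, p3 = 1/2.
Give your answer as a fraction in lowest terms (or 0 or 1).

p2 ⊃ p3 = 1/2 ⊃ 1/2 = 1/2
p1 ≡ p2 = 1/2 ≡ 1/2 = 1/2
(p2 ⊃ p3) ⊃ (p1 ≡ p2) = 1/2 ⊃ 1/2 = 1/2
p3 ∨ p2 = 1/2 ∨ 1/2 = 1/2
p1 ≡ (p3 ∨ p2) = 1/2 ≡ 1/2 = 1/2
((p2 ⊃ p3) ⊃ (p1 ≡ p2)) ∨ (p1 ≡ (p3 ∨ p2)) = 1/2 ∨ 1/2 = 1/2
¬p3 = ¬1/2 = 1/2
¬p1 = ¬1/2 = 1/2
¬p1 ≡ p3 = 1/2 ≡ 1/2 = 1/2
¬p3 ≡ (¬p1 ≡ p3) = 1/2 ≡ 1/2 = 1/2
(((p2 ⊃ p3) ⊃ (p1 ≡ p2)) ∨ (p1 ≡ (p3 ∨ p2))) ⊃ (¬p3 ≡ (¬p1 ≡ p3)) = 1/2 ⊃ 1/2 = 1/2

1/2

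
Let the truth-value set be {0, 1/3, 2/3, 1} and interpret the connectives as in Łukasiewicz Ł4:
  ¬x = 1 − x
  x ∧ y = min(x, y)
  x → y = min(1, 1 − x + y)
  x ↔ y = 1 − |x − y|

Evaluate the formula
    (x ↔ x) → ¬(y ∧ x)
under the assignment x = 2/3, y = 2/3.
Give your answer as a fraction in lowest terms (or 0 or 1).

1/3

x ↔ x = 2/3 ↔ 2/3 = 1
y ∧ x = 2/3 ∧ 2/3 = 2/3
¬(y ∧ x) = ¬2/3 = 1/3
(x ↔ x) → ¬(y ∧ x) = 1 → 1/3 = 1/3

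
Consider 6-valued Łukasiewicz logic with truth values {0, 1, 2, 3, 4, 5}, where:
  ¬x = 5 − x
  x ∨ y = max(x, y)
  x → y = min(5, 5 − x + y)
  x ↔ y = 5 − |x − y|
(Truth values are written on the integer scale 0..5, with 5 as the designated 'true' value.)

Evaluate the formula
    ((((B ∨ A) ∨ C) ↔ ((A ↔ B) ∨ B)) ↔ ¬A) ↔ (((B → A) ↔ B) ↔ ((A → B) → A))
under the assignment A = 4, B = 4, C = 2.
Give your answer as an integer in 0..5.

2

B ∨ A = 4 ∨ 4 = 4
(B ∨ A) ∨ C = 4 ∨ 2 = 4
A ↔ B = 4 ↔ 4 = 5
(A ↔ B) ∨ B = 5 ∨ 4 = 5
((B ∨ A) ∨ C) ↔ ((A ↔ B) ∨ B) = 4 ↔ 5 = 4
¬A = ¬4 = 1
(((B ∨ A) ∨ C) ↔ ((A ↔ B) ∨ B)) ↔ ¬A = 4 ↔ 1 = 2
B → A = 4 → 4 = 5
(B → A) ↔ B = 5 ↔ 4 = 4
A → B = 4 → 4 = 5
(A → B) → A = 5 → 4 = 4
((B → A) ↔ B) ↔ ((A → B) → A) = 4 ↔ 4 = 5
((((B ∨ A) ∨ C) ↔ ((A ↔ B) ∨ B)) ↔ ¬A) ↔ (((B → A) ↔ B) ↔ ((A → B) → A)) = 2 ↔ 5 = 2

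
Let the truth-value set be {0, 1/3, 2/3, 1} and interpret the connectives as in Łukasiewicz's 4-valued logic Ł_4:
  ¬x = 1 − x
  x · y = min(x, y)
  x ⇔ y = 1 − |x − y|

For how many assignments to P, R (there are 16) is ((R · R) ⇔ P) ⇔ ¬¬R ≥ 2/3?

11

P = 0, R = 0 ↦ 0  <
P = 0, R = 1/3 ↦ 2/3  ≥
P = 0, R = 2/3 ↦ 2/3  ≥
P = 0, R = 1 ↦ 0  <
P = 1/3, R = 0 ↦ 1/3  <
P = 1/3, R = 1/3 ↦ 1/3  <
P = 1/3, R = 2/3 ↦ 1  ≥
P = 1/3, R = 1 ↦ 1/3  <
P = 2/3, R = 0 ↦ 2/3  ≥
P = 2/3, R = 1/3 ↦ 2/3  ≥
P = 2/3, R = 2/3 ↦ 2/3  ≥
P = 2/3, R = 1 ↦ 2/3  ≥
P = 1, R = 0 ↦ 1  ≥
P = 1, R = 1/3 ↦ 1  ≥
P = 1, R = 2/3 ↦ 1  ≥
P = 1, R = 1 ↦ 1  ≥
So 11 of the 16 assignments meet the threshold.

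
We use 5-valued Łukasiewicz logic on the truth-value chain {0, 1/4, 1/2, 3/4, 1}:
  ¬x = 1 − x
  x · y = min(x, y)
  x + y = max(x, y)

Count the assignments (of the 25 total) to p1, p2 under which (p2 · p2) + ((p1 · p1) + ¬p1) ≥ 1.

value 1: 13 assignments (counts)
value 3/4: 9 assignments
value 1/2: 3 assignments
So 13 of the 25 assignments meet the threshold.

13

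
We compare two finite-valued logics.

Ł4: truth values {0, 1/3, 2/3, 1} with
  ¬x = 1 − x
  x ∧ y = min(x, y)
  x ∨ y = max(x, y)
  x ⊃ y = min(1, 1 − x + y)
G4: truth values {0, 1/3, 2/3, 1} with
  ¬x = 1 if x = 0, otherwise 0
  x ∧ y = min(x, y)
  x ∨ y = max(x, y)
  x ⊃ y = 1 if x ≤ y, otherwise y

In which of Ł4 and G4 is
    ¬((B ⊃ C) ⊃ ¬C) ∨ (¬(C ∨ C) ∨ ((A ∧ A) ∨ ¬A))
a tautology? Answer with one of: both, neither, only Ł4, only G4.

In Ł4: at A = 1/3, B = 0, C = 1/3 the value is 2/3 — not a tautology.
In G4: every assignment gives 1 — tautology.

only G4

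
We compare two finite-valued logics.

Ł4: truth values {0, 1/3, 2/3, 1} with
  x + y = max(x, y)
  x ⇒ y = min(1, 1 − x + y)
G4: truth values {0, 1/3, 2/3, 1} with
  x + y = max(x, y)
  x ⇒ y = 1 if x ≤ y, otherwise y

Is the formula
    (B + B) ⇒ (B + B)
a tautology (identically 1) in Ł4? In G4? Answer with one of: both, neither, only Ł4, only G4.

both

In Ł4: every assignment gives 1 — tautology.
In G4: every assignment gives 1 — tautology.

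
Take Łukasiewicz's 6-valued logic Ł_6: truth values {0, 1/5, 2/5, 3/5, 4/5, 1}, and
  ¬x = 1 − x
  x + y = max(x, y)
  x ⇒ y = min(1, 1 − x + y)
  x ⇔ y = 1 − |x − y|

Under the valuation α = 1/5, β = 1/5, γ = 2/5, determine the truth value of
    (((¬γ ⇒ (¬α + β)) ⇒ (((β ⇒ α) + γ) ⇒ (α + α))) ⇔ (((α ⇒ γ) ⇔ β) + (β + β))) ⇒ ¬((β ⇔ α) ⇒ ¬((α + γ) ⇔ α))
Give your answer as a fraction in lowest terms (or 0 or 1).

4/5

¬γ = ¬2/5 = 3/5
¬α = ¬1/5 = 4/5
¬α + β = 4/5 + 1/5 = 4/5
¬γ ⇒ (¬α + β) = 3/5 ⇒ 4/5 = 1
β ⇒ α = 1/5 ⇒ 1/5 = 1
(β ⇒ α) + γ = 1 + 2/5 = 1
α + α = 1/5 + 1/5 = 1/5
((β ⇒ α) + γ) ⇒ (α + α) = 1 ⇒ 1/5 = 1/5
(¬γ ⇒ (¬α + β)) ⇒ (((β ⇒ α) + γ) ⇒ (α + α)) = 1 ⇒ 1/5 = 1/5
α ⇒ γ = 1/5 ⇒ 2/5 = 1
(α ⇒ γ) ⇔ β = 1 ⇔ 1/5 = 1/5
β + β = 1/5 + 1/5 = 1/5
((α ⇒ γ) ⇔ β) + (β + β) = 1/5 + 1/5 = 1/5
((¬γ ⇒ (¬α + β)) ⇒ (((β ⇒ α) + γ) ⇒ (α + α))) ⇔ (((α ⇒ γ) ⇔ β) + (β + β)) = 1/5 ⇔ 1/5 = 1
β ⇔ α = 1/5 ⇔ 1/5 = 1
α + γ = 1/5 + 2/5 = 2/5
(α + γ) ⇔ α = 2/5 ⇔ 1/5 = 4/5
¬((α + γ) ⇔ α) = ¬4/5 = 1/5
(β ⇔ α) ⇒ ¬((α + γ) ⇔ α) = 1 ⇒ 1/5 = 1/5
¬((β ⇔ α) ⇒ ¬((α + γ) ⇔ α)) = ¬1/5 = 4/5
(((¬γ ⇒ (¬α + β)) ⇒ (((β ⇒ α) + γ) ⇒ (α + α))) ⇔ (((α ⇒ γ) ⇔ β) + (β + β))) ⇒ ¬((β ⇔ α) ⇒ ¬((α + γ) ⇔ α)) = 1 ⇒ 4/5 = 4/5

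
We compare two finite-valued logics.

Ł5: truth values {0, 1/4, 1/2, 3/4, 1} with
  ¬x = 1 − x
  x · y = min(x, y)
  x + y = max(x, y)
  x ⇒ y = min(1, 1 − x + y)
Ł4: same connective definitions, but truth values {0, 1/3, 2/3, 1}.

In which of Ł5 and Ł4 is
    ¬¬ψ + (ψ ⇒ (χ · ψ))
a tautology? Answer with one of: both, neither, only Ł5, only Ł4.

neither

In Ł5: at ψ = 1/4, χ = 0 the value is 3/4 — not a tautology.
In Ł4: at ψ = 1/3, χ = 0 the value is 2/3 — not a tautology.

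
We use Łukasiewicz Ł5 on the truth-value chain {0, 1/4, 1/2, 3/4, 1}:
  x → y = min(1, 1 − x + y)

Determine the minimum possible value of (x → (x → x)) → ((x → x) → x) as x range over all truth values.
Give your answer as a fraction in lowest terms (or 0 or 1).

0

Take x = 0:
x → x = 0 → 0 = 1
x → (x → x) = 0 → 1 = 1
x → x = 0 → 0 = 1
(x → x) → x = 1 → 0 = 0
(x → (x → x)) → ((x → x) → x) = 1 → 0 = 0
No assignment yields a value below 0, so this is the minimum.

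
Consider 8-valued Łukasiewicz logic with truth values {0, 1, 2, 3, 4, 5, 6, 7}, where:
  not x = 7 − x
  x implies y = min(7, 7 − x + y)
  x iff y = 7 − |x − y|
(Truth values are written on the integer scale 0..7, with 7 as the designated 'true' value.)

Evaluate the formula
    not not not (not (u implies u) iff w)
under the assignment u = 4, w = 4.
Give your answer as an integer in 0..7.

u implies u = 4 implies 4 = 7
not (u implies u) = not 7 = 0
not (u implies u) iff w = 0 iff 4 = 3
not (not (u implies u) iff w) = not 3 = 4
not not (not (u implies u) iff w) = not 4 = 3
not not not (not (u implies u) iff w) = not 3 = 4

4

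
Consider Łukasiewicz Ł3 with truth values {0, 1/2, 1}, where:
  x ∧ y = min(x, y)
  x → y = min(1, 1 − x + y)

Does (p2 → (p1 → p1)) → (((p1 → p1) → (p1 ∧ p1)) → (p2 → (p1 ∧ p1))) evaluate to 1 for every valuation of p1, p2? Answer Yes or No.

p1 = 0, p2 = 0 ↦ 1
p1 = 0, p2 = 1/2 ↦ 1
p1 = 0, p2 = 1 ↦ 1
p1 = 1/2, p2 = 0 ↦ 1
p1 = 1/2, p2 = 1/2 ↦ 1
p1 = 1/2, p2 = 1 ↦ 1
p1 = 1, p2 = 0 ↦ 1
p1 = 1, p2 = 1/2 ↦ 1
p1 = 1, p2 = 1 ↦ 1
Every assignment gives a value ≥ 1.

Yes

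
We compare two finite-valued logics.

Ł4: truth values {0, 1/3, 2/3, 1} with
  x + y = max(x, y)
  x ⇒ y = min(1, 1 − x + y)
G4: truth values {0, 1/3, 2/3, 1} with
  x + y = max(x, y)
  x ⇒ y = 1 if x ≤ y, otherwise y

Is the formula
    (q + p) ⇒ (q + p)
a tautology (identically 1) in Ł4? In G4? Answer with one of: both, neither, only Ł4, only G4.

In Ł4: every assignment gives 1 — tautology.
In G4: every assignment gives 1 — tautology.

both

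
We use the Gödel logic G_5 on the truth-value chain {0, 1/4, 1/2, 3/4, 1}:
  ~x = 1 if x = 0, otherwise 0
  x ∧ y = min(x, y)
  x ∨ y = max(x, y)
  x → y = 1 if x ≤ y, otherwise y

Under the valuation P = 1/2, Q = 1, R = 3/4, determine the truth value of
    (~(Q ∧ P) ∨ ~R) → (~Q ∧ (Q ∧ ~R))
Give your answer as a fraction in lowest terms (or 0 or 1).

Q ∧ P = 1 ∧ 1/2 = 1/2
~(Q ∧ P) = ~1/2 = 0
~R = ~3/4 = 0
~(Q ∧ P) ∨ ~R = 0 ∨ 0 = 0
~Q = ~1 = 0
~R = ~3/4 = 0
Q ∧ ~R = 1 ∧ 0 = 0
~Q ∧ (Q ∧ ~R) = 0 ∧ 0 = 0
(~(Q ∧ P) ∨ ~R) → (~Q ∧ (Q ∧ ~R)) = 0 → 0 = 1

1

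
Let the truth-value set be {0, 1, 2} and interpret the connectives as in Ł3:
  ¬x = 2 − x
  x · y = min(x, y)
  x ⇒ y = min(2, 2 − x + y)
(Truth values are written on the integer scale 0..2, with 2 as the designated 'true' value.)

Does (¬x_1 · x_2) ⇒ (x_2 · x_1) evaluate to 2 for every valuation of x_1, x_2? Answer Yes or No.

No

Counterexample: take x_1 = 0, x_2 = 1.
¬x_1 = ¬0 = 2
¬x_1 · x_2 = 2 · 1 = 1
x_2 · x_1 = 1 · 0 = 0
(¬x_1 · x_2) ⇒ (x_2 · x_1) = 1 ⇒ 0 = 1
This gives 1 ≠ 2.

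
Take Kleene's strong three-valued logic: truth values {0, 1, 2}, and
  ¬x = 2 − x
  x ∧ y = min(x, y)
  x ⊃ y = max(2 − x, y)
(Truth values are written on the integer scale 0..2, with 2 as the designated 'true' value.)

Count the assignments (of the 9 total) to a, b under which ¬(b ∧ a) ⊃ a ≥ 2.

a = 0, b = 0 ↦ 0  <
a = 0, b = 1 ↦ 0  <
a = 0, b = 2 ↦ 0  <
a = 1, b = 0 ↦ 1  <
a = 1, b = 1 ↦ 1  <
a = 1, b = 2 ↦ 1  <
a = 2, b = 0 ↦ 2  ≥
a = 2, b = 1 ↦ 2  ≥
a = 2, b = 2 ↦ 2  ≥
So 3 of the 9 assignments meet the threshold.

3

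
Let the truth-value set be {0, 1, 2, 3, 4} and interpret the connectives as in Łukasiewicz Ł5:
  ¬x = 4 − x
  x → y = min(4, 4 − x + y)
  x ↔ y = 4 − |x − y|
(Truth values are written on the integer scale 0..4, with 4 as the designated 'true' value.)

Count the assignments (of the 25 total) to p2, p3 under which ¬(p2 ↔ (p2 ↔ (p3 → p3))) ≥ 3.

0

value 0: 25 assignments
So 0 of the 25 assignments meet the threshold.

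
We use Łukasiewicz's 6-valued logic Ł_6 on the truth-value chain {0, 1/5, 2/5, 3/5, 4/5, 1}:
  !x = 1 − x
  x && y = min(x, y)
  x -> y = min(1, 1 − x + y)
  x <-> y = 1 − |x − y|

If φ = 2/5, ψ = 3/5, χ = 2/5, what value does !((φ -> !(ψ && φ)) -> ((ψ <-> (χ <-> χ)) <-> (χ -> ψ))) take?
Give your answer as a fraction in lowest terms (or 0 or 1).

ψ && φ = 3/5 && 2/5 = 2/5
!(ψ && φ) = !2/5 = 3/5
φ -> !(ψ && φ) = 2/5 -> 3/5 = 1
χ <-> χ = 2/5 <-> 2/5 = 1
ψ <-> (χ <-> χ) = 3/5 <-> 1 = 3/5
χ -> ψ = 2/5 -> 3/5 = 1
(ψ <-> (χ <-> χ)) <-> (χ -> ψ) = 3/5 <-> 1 = 3/5
(φ -> !(ψ && φ)) -> ((ψ <-> (χ <-> χ)) <-> (χ -> ψ)) = 1 -> 3/5 = 3/5
!((φ -> !(ψ && φ)) -> ((ψ <-> (χ <-> χ)) <-> (χ -> ψ))) = !3/5 = 2/5

2/5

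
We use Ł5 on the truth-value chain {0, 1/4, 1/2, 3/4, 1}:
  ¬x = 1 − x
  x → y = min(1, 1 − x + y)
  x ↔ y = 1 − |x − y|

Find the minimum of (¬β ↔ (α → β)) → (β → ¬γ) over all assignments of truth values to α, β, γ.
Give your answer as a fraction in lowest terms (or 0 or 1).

1/2

Take α = 1, β = 1/2, γ = 1:
¬β = ¬1/2 = 1/2
α → β = 1 → 1/2 = 1/2
¬β ↔ (α → β) = 1/2 ↔ 1/2 = 1
¬γ = ¬1 = 0
β → ¬γ = 1/2 → 0 = 1/2
(¬β ↔ (α → β)) → (β → ¬γ) = 1 → 1/2 = 1/2
No assignment yields a value below 1/2, so this is the minimum.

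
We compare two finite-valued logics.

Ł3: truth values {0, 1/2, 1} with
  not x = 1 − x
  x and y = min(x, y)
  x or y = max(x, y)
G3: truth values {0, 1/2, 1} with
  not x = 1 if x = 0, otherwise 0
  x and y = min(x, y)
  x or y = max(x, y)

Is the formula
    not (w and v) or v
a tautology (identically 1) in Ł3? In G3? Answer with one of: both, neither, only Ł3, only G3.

In Ł3: at v = 1/2, w = 1/2 the value is 1/2 — not a tautology.
In G3: at v = 1/2, w = 1/2 the value is 1/2 — not a tautology.

neither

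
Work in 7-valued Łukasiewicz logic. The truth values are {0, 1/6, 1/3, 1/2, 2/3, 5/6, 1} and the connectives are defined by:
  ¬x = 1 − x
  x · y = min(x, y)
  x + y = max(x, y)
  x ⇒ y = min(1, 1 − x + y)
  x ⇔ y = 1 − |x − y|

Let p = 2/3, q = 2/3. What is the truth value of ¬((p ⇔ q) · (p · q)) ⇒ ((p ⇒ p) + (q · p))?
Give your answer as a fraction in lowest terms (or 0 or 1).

p ⇔ q = 2/3 ⇔ 2/3 = 1
p · q = 2/3 · 2/3 = 2/3
(p ⇔ q) · (p · q) = 1 · 2/3 = 2/3
¬((p ⇔ q) · (p · q)) = ¬2/3 = 1/3
p ⇒ p = 2/3 ⇒ 2/3 = 1
q · p = 2/3 · 2/3 = 2/3
(p ⇒ p) + (q · p) = 1 + 2/3 = 1
¬((p ⇔ q) · (p · q)) ⇒ ((p ⇒ p) + (q · p)) = 1/3 ⇒ 1 = 1

1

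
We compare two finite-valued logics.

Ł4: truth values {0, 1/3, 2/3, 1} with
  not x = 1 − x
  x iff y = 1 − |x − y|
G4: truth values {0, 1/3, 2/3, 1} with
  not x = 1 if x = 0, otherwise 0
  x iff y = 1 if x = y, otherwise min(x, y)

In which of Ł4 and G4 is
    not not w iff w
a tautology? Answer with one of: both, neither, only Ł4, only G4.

In Ł4: every assignment gives 1 — tautology.
In G4: at w = 1/3 the value is 1/3 — not a tautology.

only Ł4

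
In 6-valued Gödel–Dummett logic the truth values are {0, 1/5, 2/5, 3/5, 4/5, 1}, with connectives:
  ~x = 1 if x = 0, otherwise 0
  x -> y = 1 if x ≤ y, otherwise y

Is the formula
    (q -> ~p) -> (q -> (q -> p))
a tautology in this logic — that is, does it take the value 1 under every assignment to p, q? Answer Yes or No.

No

Counterexample: take p = 0, q = 1/5.
~p = ~0 = 1
q -> ~p = 1/5 -> 1 = 1
q -> p = 1/5 -> 0 = 0
q -> (q -> p) = 1/5 -> 0 = 0
(q -> ~p) -> (q -> (q -> p)) = 1 -> 0 = 0
This gives 0 ≠ 1.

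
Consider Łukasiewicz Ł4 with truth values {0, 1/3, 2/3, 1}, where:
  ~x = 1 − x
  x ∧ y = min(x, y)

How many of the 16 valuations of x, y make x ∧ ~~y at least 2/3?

x = 0, y = 0 ↦ 0  <
x = 0, y = 1/3 ↦ 0  <
x = 0, y = 2/3 ↦ 0  <
x = 0, y = 1 ↦ 0  <
x = 1/3, y = 0 ↦ 0  <
x = 1/3, y = 1/3 ↦ 1/3  <
x = 1/3, y = 2/3 ↦ 1/3  <
x = 1/3, y = 1 ↦ 1/3  <
x = 2/3, y = 0 ↦ 0  <
x = 2/3, y = 1/3 ↦ 1/3  <
x = 2/3, y = 2/3 ↦ 2/3  ≥
x = 2/3, y = 1 ↦ 2/3  ≥
x = 1, y = 0 ↦ 0  <
x = 1, y = 1/3 ↦ 1/3  <
x = 1, y = 2/3 ↦ 2/3  ≥
x = 1, y = 1 ↦ 1  ≥
So 4 of the 16 assignments meet the threshold.

4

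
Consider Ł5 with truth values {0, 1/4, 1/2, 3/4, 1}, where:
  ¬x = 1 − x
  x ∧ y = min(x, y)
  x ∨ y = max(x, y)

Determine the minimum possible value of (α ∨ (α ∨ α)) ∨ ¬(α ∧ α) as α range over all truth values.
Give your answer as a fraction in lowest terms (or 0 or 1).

Take α = 1/2:
α ∨ α = 1/2 ∨ 1/2 = 1/2
α ∨ (α ∨ α) = 1/2 ∨ 1/2 = 1/2
α ∧ α = 1/2 ∧ 1/2 = 1/2
¬(α ∧ α) = ¬1/2 = 1/2
(α ∨ (α ∨ α)) ∨ ¬(α ∧ α) = 1/2 ∨ 1/2 = 1/2
No assignment yields a value below 1/2, so this is the minimum.

1/2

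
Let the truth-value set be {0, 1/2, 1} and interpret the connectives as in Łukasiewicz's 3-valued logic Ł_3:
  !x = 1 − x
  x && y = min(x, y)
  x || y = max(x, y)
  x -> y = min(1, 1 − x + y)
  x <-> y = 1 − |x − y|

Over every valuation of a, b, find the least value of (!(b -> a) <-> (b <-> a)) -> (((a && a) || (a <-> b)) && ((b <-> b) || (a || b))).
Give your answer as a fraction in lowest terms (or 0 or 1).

Take a = 0, b = 1/2:
b -> a = 1/2 -> 0 = 1/2
!(b -> a) = !1/2 = 1/2
b <-> a = 1/2 <-> 0 = 1/2
!(b -> a) <-> (b <-> a) = 1/2 <-> 1/2 = 1
a && a = 0 && 0 = 0
a <-> b = 0 <-> 1/2 = 1/2
(a && a) || (a <-> b) = 0 || 1/2 = 1/2
b <-> b = 1/2 <-> 1/2 = 1
a || b = 0 || 1/2 = 1/2
(b <-> b) || (a || b) = 1 || 1/2 = 1
((a && a) || (a <-> b)) && ((b <-> b) || (a || b)) = 1/2 && 1 = 1/2
(!(b -> a) <-> (b <-> a)) -> (((a && a) || (a <-> b)) && ((b <-> b) || (a || b))) = 1 -> 1/2 = 1/2
No assignment yields a value below 1/2, so this is the minimum.

1/2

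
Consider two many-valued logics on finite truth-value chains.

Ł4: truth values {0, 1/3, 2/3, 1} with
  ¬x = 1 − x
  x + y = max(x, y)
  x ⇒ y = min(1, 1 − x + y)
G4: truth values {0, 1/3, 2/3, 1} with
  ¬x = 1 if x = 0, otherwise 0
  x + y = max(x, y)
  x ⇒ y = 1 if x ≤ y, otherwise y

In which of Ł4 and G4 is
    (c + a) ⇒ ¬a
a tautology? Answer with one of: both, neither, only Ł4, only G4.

In Ł4: at a = 1/3, c = 1 the value is 2/3 — not a tautology.
In G4: at a = 1/3, c = 0 the value is 0 — not a tautology.

neither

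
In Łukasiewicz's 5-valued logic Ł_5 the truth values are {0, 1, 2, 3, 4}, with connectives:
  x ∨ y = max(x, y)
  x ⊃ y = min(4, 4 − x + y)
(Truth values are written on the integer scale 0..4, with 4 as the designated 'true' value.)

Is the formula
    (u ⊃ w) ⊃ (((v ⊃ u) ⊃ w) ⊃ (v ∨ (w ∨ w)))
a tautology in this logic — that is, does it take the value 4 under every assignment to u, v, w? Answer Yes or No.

Counterexample: take u = 0, v = 1, w = 1.
u ⊃ w = 0 ⊃ 1 = 4
v ⊃ u = 1 ⊃ 0 = 3
(v ⊃ u) ⊃ w = 3 ⊃ 1 = 2
w ∨ w = 1 ∨ 1 = 1
v ∨ (w ∨ w) = 1 ∨ 1 = 1
((v ⊃ u) ⊃ w) ⊃ (v ∨ (w ∨ w)) = 2 ⊃ 1 = 3
(u ⊃ w) ⊃ (((v ⊃ u) ⊃ w) ⊃ (v ∨ (w ∨ w))) = 4 ⊃ 3 = 3
This gives 3 ≠ 4.

No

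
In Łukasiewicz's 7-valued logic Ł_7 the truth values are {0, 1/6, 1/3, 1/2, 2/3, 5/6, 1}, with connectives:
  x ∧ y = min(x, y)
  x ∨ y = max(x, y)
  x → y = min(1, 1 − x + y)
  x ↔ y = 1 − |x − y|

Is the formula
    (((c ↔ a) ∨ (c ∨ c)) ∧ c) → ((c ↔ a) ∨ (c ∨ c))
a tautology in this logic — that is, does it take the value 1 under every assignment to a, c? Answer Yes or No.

At a = 5/6, c = 1/6, for instance:
c ↔ a = 1/6 ↔ 5/6 = 1/3
c ∨ c = 1/6 ∨ 1/6 = 1/6
(c ↔ a) ∨ (c ∨ c) = 1/3 ∨ 1/6 = 1/3
((c ↔ a) ∨ (c ∨ c)) ∧ c = 1/3 ∧ 1/6 = 1/6
(((c ↔ a) ∨ (c ∨ c)) ∧ c) → ((c ↔ a) ∨ (c ∨ c)) = 1/6 → 1/3 = 1
and checking the remaining 48 assignments likewise gives ≥ 1 in every case.

Yes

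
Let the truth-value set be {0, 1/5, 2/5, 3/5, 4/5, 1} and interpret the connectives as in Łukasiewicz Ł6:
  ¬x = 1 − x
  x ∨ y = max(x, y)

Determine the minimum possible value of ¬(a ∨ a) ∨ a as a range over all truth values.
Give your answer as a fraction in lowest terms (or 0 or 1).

3/5

Take a = 2/5:
a ∨ a = 2/5 ∨ 2/5 = 2/5
¬(a ∨ a) = ¬2/5 = 3/5
¬(a ∨ a) ∨ a = 3/5 ∨ 2/5 = 3/5
No assignment yields a value below 3/5, so this is the minimum.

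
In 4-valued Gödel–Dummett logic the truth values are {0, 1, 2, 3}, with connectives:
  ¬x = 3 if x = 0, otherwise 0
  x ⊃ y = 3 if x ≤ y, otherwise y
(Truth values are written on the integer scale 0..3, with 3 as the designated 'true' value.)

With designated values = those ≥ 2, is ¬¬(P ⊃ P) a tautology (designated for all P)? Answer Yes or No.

P = 0 ↦ 3
P = 1 ↦ 3
P = 2 ↦ 3
P = 3 ↦ 3
Every assignment gives a value ≥ 2.

Yes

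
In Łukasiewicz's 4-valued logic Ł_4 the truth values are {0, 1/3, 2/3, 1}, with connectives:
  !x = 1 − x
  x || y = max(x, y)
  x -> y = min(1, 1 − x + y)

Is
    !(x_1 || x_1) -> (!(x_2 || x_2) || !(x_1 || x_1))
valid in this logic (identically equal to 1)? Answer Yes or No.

Yes

x_1 = 0, x_2 = 0 ↦ 1
x_1 = 0, x_2 = 1/3 ↦ 1
x_1 = 0, x_2 = 2/3 ↦ 1
x_1 = 0, x_2 = 1 ↦ 1
x_1 = 1/3, x_2 = 0 ↦ 1
x_1 = 1/3, x_2 = 1/3 ↦ 1
x_1 = 1/3, x_2 = 2/3 ↦ 1
x_1 = 1/3, x_2 = 1 ↦ 1
x_1 = 2/3, x_2 = 0 ↦ 1
x_1 = 2/3, x_2 = 1/3 ↦ 1
x_1 = 2/3, x_2 = 2/3 ↦ 1
x_1 = 2/3, x_2 = 1 ↦ 1
x_1 = 1, x_2 = 0 ↦ 1
x_1 = 1, x_2 = 1/3 ↦ 1
x_1 = 1, x_2 = 2/3 ↦ 1
x_1 = 1, x_2 = 1 ↦ 1
Every assignment gives a value ≥ 1.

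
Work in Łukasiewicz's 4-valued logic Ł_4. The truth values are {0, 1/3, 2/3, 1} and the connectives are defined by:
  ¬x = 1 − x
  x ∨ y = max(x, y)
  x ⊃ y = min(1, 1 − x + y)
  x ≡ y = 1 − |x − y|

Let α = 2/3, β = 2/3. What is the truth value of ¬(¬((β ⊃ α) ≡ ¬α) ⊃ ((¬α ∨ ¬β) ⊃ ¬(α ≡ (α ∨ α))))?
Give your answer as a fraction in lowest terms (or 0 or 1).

0

β ⊃ α = 2/3 ⊃ 2/3 = 1
¬α = ¬2/3 = 1/3
(β ⊃ α) ≡ ¬α = 1 ≡ 1/3 = 1/3
¬((β ⊃ α) ≡ ¬α) = ¬1/3 = 2/3
¬α = ¬2/3 = 1/3
¬β = ¬2/3 = 1/3
¬α ∨ ¬β = 1/3 ∨ 1/3 = 1/3
α ∨ α = 2/3 ∨ 2/3 = 2/3
α ≡ (α ∨ α) = 2/3 ≡ 2/3 = 1
¬(α ≡ (α ∨ α)) = ¬1 = 0
(¬α ∨ ¬β) ⊃ ¬(α ≡ (α ∨ α)) = 1/3 ⊃ 0 = 2/3
¬((β ⊃ α) ≡ ¬α) ⊃ ((¬α ∨ ¬β) ⊃ ¬(α ≡ (α ∨ α))) = 2/3 ⊃ 2/3 = 1
¬(¬((β ⊃ α) ≡ ¬α) ⊃ ((¬α ∨ ¬β) ⊃ ¬(α ≡ (α ∨ α)))) = ¬1 = 0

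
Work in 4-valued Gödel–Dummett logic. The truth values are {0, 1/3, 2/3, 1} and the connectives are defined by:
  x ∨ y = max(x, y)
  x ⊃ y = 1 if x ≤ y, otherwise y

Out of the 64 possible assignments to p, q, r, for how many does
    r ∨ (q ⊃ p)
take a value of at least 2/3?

value 1: 46 assignments (counts)
value 2/3: 8 assignments (counts)
value 1/3: 7 assignments
value 0: 3 assignments
So 54 of the 64 assignments meet the threshold.

54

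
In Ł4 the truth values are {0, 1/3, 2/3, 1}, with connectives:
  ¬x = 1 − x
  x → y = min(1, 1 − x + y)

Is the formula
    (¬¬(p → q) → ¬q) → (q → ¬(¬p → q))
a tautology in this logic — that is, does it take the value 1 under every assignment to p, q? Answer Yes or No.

No

Counterexample: take p = 2/3, q = 1/3.
p → q = 2/3 → 1/3 = 2/3
¬(p → q) = ¬2/3 = 1/3
¬¬(p → q) = ¬1/3 = 2/3
¬q = ¬1/3 = 2/3
¬¬(p → q) → ¬q = 2/3 → 2/3 = 1
¬p = ¬2/3 = 1/3
¬p → q = 1/3 → 1/3 = 1
¬(¬p → q) = ¬1 = 0
q → ¬(¬p → q) = 1/3 → 0 = 2/3
(¬¬(p → q) → ¬q) → (q → ¬(¬p → q)) = 1 → 2/3 = 2/3
This gives 2/3 ≠ 1.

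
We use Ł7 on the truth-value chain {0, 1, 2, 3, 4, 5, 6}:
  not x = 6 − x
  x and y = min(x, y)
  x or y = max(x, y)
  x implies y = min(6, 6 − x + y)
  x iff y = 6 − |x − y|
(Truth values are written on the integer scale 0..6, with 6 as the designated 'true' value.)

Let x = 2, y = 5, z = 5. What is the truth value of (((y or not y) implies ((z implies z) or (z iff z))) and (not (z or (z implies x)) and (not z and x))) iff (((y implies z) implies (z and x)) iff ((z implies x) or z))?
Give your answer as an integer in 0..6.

not y = not 5 = 1
y or not y = 5 or 1 = 5
z implies z = 5 implies 5 = 6
z iff z = 5 iff 5 = 6
(z implies z) or (z iff z) = 6 or 6 = 6
(y or not y) implies ((z implies z) or (z iff z)) = 5 implies 6 = 6
z implies x = 5 implies 2 = 3
z or (z implies x) = 5 or 3 = 5
not (z or (z implies x)) = not 5 = 1
not z = not 5 = 1
not z and x = 1 and 2 = 1
not (z or (z implies x)) and (not z and x) = 1 and 1 = 1
((y or not y) implies ((z implies z) or (z iff z))) and (not (z or (z implies x)) and (not z and x)) = 6 and 1 = 1
y implies z = 5 implies 5 = 6
z and x = 5 and 2 = 2
(y implies z) implies (z and x) = 6 implies 2 = 2
z implies x = 5 implies 2 = 3
(z implies x) or z = 3 or 5 = 5
((y implies z) implies (z and x)) iff ((z implies x) or z) = 2 iff 5 = 3
(((y or not y) implies ((z implies z) or (z iff z))) and (not (z or (z implies x)) and (not z and x))) iff (((y implies z) implies (z and x)) iff ((z implies x) or z)) = 1 iff 3 = 4

4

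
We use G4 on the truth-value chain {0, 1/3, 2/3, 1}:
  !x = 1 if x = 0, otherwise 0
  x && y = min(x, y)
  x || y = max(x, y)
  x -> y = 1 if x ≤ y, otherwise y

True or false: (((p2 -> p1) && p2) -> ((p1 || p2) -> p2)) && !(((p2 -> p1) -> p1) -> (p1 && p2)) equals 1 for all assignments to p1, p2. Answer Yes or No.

Counterexample: take p1 = 0, p2 = 0.
p2 -> p1 = 0 -> 0 = 1
(p2 -> p1) && p2 = 1 && 0 = 0
p1 || p2 = 0 || 0 = 0
(p1 || p2) -> p2 = 0 -> 0 = 1
((p2 -> p1) && p2) -> ((p1 || p2) -> p2) = 0 -> 1 = 1
p2 -> p1 = 0 -> 0 = 1
(p2 -> p1) -> p1 = 1 -> 0 = 0
p1 && p2 = 0 && 0 = 0
((p2 -> p1) -> p1) -> (p1 && p2) = 0 -> 0 = 1
!(((p2 -> p1) -> p1) -> (p1 && p2)) = !1 = 0
(((p2 -> p1) && p2) -> ((p1 || p2) -> p2)) && !(((p2 -> p1) -> p1) -> (p1 && p2)) = 1 && 0 = 0
This gives 0 ≠ 1.

No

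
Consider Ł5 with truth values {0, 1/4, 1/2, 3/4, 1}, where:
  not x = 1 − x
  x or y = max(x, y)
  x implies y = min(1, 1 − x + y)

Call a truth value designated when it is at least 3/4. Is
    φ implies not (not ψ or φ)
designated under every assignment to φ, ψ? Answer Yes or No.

Counterexample: take φ = 1/2, ψ = 0.
not ψ = not 0 = 1
not ψ or φ = 1 or 1/2 = 1
not (not ψ or φ) = not 1 = 0
φ implies not (not ψ or φ) = 1/2 implies 0 = 1/2
This gives 1/2, which is below 3/4.

No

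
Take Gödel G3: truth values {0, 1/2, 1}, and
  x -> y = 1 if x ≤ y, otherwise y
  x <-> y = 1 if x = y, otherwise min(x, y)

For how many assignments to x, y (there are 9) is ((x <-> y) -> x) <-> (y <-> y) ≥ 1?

7

x = 0, y = 0 ↦ 0  <
x = 0, y = 1/2 ↦ 1  ≥
x = 0, y = 1 ↦ 1  ≥
x = 1/2, y = 0 ↦ 1  ≥
x = 1/2, y = 1/2 ↦ 1/2  <
x = 1/2, y = 1 ↦ 1  ≥
x = 1, y = 0 ↦ 1  ≥
x = 1, y = 1/2 ↦ 1  ≥
x = 1, y = 1 ↦ 1  ≥
So 7 of the 9 assignments meet the threshold.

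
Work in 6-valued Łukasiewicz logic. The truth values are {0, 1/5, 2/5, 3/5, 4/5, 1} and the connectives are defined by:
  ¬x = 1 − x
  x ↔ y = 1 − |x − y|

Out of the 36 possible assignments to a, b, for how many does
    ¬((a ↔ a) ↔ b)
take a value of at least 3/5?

value 1: 6 assignments (counts)
value 4/5: 6 assignments (counts)
value 3/5: 6 assignments (counts)
value 2/5: 6 assignments
value 1/5: 6 assignments
value 0: 6 assignments
So 18 of the 36 assignments meet the threshold.

18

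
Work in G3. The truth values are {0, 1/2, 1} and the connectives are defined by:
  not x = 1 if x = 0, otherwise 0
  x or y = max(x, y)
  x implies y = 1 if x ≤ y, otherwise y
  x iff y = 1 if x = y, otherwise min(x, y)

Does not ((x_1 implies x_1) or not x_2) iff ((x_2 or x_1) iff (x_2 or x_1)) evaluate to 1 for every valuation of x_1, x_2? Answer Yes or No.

Counterexample: take x_1 = 0, x_2 = 0.
x_1 implies x_1 = 0 implies 0 = 1
not x_2 = not 0 = 1
(x_1 implies x_1) or not x_2 = 1 or 1 = 1
not ((x_1 implies x_1) or not x_2) = not 1 = 0
x_2 or x_1 = 0 or 0 = 0
x_2 or x_1 = 0 or 0 = 0
(x_2 or x_1) iff (x_2 or x_1) = 0 iff 0 = 1
not ((x_1 implies x_1) or not x_2) iff ((x_2 or x_1) iff (x_2 or x_1)) = 0 iff 1 = 0
This gives 0 ≠ 1.

No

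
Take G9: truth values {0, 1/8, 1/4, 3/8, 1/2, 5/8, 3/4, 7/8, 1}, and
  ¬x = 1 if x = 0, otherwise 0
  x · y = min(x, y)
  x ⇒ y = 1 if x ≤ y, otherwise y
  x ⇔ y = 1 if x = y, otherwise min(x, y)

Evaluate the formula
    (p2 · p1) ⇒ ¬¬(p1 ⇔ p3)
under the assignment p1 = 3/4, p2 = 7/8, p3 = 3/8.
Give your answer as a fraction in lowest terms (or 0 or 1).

p2 · p1 = 7/8 · 3/4 = 3/4
p1 ⇔ p3 = 3/4 ⇔ 3/8 = 3/8
¬(p1 ⇔ p3) = ¬3/8 = 0
¬¬(p1 ⇔ p3) = ¬0 = 1
(p2 · p1) ⇒ ¬¬(p1 ⇔ p3) = 3/4 ⇒ 1 = 1

1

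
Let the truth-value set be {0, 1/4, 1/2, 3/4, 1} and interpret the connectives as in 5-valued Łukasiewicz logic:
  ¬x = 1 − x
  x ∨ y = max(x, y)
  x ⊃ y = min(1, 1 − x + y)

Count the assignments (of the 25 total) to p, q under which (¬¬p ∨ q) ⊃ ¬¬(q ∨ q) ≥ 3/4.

19

value 1: 15 assignments (counts)
value 3/4: 4 assignments (counts)
value 1/2: 3 assignments
value 1/4: 2 assignments
value 0: 1 assignment
So 19 of the 25 assignments meet the threshold.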